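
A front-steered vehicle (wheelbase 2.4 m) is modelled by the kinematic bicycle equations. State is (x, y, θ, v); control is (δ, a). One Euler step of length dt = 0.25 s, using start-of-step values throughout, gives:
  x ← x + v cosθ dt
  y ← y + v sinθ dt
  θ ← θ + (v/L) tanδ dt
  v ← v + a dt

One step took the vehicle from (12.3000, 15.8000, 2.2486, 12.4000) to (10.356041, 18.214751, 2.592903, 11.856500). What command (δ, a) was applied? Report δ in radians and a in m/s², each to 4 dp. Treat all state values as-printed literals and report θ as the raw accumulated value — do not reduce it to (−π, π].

δ = 0.2605, a = -2.1740

a = (v'−v)/dt = (-0.543500)/0.25 = -2.1740
Δθ = θ'−θ = 0.344303;  (v·dt/L) = 12.4000·0.25/2.4 = 1.291667
tan δ = Δθ·L/(v·dt) = 0.266557  →  δ = 0.2605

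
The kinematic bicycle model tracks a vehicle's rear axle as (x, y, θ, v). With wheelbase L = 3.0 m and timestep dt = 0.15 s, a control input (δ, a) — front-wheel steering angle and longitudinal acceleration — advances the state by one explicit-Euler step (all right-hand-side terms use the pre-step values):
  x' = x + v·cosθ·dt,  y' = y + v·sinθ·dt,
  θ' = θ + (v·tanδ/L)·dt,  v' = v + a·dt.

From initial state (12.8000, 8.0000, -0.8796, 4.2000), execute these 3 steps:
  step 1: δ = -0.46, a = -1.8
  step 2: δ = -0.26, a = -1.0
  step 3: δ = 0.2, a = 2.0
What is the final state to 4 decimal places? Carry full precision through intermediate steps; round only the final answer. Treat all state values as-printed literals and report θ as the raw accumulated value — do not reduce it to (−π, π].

after step 1 (δ=-0.46, a=-1.8): (13.201599, 7.514595, -0.983644, 3.930000)
after step 2 (δ=-0.26, a=-1.0): (13.528178, 7.023824, -1.035917, 3.780000)
after step 3 (δ=0.2, a=2.0): (13.817199, 6.536016, -0.997605, 4.080000)

(13.8172, 6.5360, -0.9976, 4.0800)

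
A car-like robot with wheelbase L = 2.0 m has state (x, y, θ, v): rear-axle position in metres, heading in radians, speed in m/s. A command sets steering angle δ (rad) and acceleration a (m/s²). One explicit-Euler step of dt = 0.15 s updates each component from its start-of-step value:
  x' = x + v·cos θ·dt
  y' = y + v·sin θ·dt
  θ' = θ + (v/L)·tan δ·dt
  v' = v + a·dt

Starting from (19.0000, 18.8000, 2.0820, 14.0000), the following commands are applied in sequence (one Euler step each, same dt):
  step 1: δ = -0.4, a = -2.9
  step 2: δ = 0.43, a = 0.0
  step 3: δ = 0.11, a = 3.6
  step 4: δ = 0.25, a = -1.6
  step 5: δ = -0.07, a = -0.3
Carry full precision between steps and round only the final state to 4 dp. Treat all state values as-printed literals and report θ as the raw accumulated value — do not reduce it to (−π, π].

(13.8764, 27.3684, 2.4142, 13.8200)

after step 1 (δ=-0.4, a=-2.9): (17.972622, 20.631528, 1.638067, 13.565000)
after step 2 (δ=0.43, a=0.0): (17.835846, 22.661676, 2.104657, 13.565000)
after step 3 (δ=0.11, a=3.6): (16.800443, 24.413289, 2.217022, 14.105000)
after step 4 (δ=0.25, a=-1.6): (15.526387, 26.102424, 2.487141, 13.865000)
after step 5 (δ=-0.07, a=-0.3): (13.876351, 27.368418, 2.414231, 13.820000)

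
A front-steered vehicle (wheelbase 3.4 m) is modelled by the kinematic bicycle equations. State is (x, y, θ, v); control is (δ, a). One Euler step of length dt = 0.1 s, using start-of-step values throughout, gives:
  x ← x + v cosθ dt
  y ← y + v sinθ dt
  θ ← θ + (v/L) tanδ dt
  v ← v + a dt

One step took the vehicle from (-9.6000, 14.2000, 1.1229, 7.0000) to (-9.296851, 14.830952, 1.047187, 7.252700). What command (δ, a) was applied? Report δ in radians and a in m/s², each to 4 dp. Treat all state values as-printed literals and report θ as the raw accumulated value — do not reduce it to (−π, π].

a = (v'−v)/dt = (0.252700)/0.1 = 2.5270
Δθ = θ'−θ = -0.075713;  (v·dt/L) = 7.0000·0.1/3.4 = 0.205882
tan δ = Δθ·L/(v·dt) = -0.367749  →  δ = -0.3524

δ = -0.3524, a = 2.5270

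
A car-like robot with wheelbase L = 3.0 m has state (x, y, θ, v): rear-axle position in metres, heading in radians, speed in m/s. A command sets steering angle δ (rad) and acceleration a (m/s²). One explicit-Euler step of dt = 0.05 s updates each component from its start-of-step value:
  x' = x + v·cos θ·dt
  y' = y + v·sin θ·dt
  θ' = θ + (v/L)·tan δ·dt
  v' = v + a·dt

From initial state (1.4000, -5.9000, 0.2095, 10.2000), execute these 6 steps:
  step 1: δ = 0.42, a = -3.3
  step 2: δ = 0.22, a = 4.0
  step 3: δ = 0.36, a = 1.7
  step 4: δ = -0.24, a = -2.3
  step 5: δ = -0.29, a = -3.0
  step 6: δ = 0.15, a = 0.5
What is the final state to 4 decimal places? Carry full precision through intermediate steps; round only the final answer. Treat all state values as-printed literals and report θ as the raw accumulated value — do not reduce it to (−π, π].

(4.3048, -4.9773, 0.3195, 10.0800)

after step 1 (δ=0.42, a=-3.3): (1.898849, -5.793935, 0.285417, 10.035000)
after step 2 (δ=0.22, a=4.0): (2.380300, -5.652663, 0.322818, 10.235000)
after step 3 (δ=0.36, a=1.7): (2.865616, -5.490316, 0.387026, 10.320000)
after step 4 (δ=-0.24, a=-2.3): (3.343450, -5.295559, 0.344934, 10.205000)
after step 5 (δ=-0.29, a=-3.0): (3.823645, -5.123025, 0.294179, 10.055000)
after step 6 (δ=0.15, a=0.5): (4.304797, -4.977251, 0.319507, 10.080000)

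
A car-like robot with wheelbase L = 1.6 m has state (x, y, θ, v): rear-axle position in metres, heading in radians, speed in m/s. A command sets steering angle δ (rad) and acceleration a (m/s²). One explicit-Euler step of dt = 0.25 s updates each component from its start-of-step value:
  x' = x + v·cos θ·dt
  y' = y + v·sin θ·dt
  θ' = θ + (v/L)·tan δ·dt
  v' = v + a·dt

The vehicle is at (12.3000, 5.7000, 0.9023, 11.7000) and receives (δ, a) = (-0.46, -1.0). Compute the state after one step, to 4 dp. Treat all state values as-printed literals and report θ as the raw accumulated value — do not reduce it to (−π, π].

(14.1129, 7.9954, -0.0034, 11.4500)

x' = 12.3000 + 11.7000·cos(0.9023)·0.25 = 14.1129
y' = 5.7000 + 11.7000·sin(0.9023)·0.25 = 7.9954
θ' = 0.9023 + (11.7000/1.6)·tan(-0.46)·0.25 = -0.0034
v' = 11.7000 − 1.0000·0.25 = 11.4500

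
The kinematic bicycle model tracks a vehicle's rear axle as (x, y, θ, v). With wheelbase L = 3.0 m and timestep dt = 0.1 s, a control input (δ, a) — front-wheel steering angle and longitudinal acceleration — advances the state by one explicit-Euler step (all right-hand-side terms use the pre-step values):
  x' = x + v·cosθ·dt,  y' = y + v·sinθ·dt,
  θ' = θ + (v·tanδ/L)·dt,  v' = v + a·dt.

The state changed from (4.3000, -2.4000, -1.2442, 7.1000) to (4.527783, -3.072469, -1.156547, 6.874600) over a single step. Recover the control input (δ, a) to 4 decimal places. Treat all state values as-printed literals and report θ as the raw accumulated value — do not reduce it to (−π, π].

a = (v'−v)/dt = (-0.225400)/0.1 = -2.2540
Δθ = θ'−θ = 0.087653;  (v·dt/L) = 7.1000·0.1/3.0 = 0.236667
tan δ = Δθ·L/(v·dt) = 0.370365  →  δ = 0.3547

δ = 0.3547, a = -2.2540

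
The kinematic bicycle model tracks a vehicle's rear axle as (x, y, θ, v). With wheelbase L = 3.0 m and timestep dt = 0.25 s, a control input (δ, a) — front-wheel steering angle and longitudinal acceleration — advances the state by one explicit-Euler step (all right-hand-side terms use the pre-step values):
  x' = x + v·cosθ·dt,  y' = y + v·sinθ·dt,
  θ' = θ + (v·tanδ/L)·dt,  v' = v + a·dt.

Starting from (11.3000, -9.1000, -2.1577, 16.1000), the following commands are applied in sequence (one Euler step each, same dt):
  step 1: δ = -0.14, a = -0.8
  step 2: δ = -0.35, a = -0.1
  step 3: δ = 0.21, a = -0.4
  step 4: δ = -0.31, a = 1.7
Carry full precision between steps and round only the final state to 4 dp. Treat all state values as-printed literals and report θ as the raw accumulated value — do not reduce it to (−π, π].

(-0.7614, -18.7080, -2.9696, 16.2000)

after step 1 (δ=-0.14, a=-0.8): (9.071013, -12.451454, -2.346770, 15.900000)
after step 2 (δ=-0.35, a=-0.1): (6.286878, -15.288567, -2.830433, 15.875000)
after step 3 (δ=0.21, a=-0.4): (2.508710, -16.503651, -2.548463, 15.775000)
after step 4 (δ=-0.31, a=1.7): (-0.761430, -18.708044, -2.969560, 16.200000)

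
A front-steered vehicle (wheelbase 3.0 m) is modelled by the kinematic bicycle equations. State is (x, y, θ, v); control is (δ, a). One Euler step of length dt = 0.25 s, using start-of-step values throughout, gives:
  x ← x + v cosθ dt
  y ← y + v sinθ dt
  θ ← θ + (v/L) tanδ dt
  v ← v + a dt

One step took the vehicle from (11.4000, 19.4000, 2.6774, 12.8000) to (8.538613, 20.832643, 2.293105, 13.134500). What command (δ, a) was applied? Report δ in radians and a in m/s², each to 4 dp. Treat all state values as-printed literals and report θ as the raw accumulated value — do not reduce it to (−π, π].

δ = -0.3458, a = 1.3380

a = (v'−v)/dt = (0.334500)/0.25 = 1.3380
Δθ = θ'−θ = -0.384295;  (v·dt/L) = 12.8000·0.25/3.0 = 1.066667
tan δ = Δθ·L/(v·dt) = -0.360277  →  δ = -0.3458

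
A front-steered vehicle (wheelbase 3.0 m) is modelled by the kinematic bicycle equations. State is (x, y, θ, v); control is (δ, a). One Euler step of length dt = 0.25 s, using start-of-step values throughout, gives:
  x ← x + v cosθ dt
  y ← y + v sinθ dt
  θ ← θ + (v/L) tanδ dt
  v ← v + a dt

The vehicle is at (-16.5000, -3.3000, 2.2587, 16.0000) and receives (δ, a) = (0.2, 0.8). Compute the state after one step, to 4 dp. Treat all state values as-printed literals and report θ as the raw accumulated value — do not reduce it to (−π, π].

(-19.0397, -0.2097, 2.5290, 16.2000)

x' = -16.5000 + 16.0000·cos(2.2587)·0.25 = -19.0397
y' = -3.3000 + 16.0000·sin(2.2587)·0.25 = -0.2097
θ' = 2.2587 + (16.0000/3.0)·tan(0.2)·0.25 = 2.5290
v' = 16.0000 + 0.8000·0.25 = 16.2000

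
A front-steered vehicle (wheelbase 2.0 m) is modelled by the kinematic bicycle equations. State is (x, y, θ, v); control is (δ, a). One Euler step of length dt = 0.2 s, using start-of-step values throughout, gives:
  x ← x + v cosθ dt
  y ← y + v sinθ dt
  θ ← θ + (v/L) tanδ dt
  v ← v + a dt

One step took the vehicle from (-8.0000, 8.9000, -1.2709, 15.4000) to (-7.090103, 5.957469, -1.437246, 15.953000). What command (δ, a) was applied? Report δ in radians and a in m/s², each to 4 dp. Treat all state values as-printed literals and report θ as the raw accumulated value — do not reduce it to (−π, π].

δ = -0.1076, a = 2.7650

a = (v'−v)/dt = (0.553000)/0.2 = 2.7650
Δθ = θ'−θ = -0.166346;  (v·dt/L) = 15.4000·0.2/2.0 = 1.540000
tan δ = Δθ·L/(v·dt) = -0.108017  →  δ = -0.1076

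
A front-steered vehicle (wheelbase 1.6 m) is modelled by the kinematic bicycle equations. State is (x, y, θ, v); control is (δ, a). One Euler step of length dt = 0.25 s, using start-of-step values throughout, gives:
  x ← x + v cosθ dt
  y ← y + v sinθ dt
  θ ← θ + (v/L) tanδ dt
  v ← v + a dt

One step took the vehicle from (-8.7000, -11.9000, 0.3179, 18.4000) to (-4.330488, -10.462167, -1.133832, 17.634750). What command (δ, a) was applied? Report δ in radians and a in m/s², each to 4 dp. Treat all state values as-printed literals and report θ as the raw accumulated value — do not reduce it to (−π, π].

a = (v'−v)/dt = (-0.765250)/0.25 = -3.0610
Δθ = θ'−θ = -1.451732;  (v·dt/L) = 18.4000·0.25/1.6 = 2.875000
tan δ = Δθ·L/(v·dt) = -0.504950  →  δ = -0.4676

δ = -0.4676, a = -3.0610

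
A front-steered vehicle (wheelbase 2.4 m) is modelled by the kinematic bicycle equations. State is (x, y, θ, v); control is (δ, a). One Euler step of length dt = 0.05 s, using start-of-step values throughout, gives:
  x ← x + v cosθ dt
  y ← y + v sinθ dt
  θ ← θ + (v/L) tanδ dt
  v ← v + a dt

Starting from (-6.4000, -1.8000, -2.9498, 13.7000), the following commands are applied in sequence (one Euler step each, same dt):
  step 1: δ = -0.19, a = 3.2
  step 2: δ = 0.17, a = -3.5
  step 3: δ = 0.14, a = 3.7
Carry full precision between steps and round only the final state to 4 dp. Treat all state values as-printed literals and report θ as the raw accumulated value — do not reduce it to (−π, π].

after step 1 (δ=-0.19, a=3.2): (-7.072440, -1.930574, -3.004691, 13.860000)
after step 2 (δ=0.17, a=-3.5): (-7.758956, -2.025151, -2.955125, 13.685000)
after step 3 (δ=0.14, a=3.7): (-8.431345, -2.152003, -2.914948, 13.870000)

(-8.4313, -2.1520, -2.9149, 13.8700)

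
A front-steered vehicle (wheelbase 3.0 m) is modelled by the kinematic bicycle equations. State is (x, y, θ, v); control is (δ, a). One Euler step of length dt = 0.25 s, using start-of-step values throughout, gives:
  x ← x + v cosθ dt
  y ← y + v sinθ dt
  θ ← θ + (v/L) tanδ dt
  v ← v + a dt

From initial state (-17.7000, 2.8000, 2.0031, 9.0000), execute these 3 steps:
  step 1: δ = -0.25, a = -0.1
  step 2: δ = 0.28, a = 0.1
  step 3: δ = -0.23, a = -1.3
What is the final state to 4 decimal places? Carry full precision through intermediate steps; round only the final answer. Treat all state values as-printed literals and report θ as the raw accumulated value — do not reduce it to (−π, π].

(-20.1683, 9.0423, 1.8511, 8.6750)

after step 1 (δ=-0.25, a=-0.1): (-18.642668, 4.843007, 1.811594, 8.975000)
after step 2 (δ=0.28, a=0.1): (-19.177751, 7.022020, 2.026660, 9.000000)
after step 3 (δ=-0.23, a=-1.3): (-20.168287, 9.042253, 1.851053, 8.675000)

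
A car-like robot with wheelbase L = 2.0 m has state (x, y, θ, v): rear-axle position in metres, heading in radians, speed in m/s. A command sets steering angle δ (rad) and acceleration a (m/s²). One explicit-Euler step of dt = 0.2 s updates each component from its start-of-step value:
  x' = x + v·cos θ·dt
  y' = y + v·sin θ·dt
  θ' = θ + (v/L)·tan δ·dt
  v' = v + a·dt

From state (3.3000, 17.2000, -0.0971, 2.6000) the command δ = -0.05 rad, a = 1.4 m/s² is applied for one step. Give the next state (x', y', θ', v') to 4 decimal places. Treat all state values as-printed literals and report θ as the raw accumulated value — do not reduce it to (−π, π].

x' = 3.3000 + 2.6000·cos(-0.0971)·0.2 = 3.8176
y' = 17.2000 + 2.6000·sin(-0.0971)·0.2 = 17.1496
θ' = -0.0971 + (2.6000/2.0)·tan(-0.05)·0.2 = -0.1101
v' = 2.6000 + 1.4000·0.2 = 2.8800

(3.8176, 17.1496, -0.1101, 2.8800)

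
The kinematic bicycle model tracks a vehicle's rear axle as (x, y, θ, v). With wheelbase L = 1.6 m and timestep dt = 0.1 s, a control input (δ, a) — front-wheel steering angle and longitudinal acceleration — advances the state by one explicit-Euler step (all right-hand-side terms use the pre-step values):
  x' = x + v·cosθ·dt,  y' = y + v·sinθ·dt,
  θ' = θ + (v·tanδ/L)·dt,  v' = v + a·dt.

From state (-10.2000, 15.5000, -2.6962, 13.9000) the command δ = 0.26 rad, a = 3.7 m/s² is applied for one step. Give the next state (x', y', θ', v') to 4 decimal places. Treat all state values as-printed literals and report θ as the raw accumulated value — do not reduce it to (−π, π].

x' = -10.2000 + 13.9000·cos(-2.6962)·0.1 = -11.4544
y' = 15.5000 + 13.9000·sin(-2.6962)·0.1 = 14.9012
θ' = -2.6962 + (13.9000/1.6)·tan(0.26)·0.1 = -2.4651
v' = 13.9000 + 3.7000·0.1 = 14.2700

(-11.4544, 14.9012, -2.4651, 14.2700)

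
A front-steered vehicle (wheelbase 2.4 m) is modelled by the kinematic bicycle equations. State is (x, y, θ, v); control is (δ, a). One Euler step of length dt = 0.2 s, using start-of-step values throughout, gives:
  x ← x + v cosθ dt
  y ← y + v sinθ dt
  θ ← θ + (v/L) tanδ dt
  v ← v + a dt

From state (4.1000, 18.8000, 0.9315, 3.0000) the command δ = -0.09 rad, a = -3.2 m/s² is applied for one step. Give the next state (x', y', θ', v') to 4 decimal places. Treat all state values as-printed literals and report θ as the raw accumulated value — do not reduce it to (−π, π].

x' = 4.1000 + 3.0000·cos(0.9315)·0.2 = 4.4580
y' = 18.8000 + 3.0000·sin(0.9315)·0.2 = 19.2815
θ' = 0.9315 + (3.0000/2.4)·tan(-0.09)·0.2 = 0.9089
v' = 3.0000 − 3.2000·0.2 = 2.3600

(4.4580, 19.2815, 0.9089, 2.3600)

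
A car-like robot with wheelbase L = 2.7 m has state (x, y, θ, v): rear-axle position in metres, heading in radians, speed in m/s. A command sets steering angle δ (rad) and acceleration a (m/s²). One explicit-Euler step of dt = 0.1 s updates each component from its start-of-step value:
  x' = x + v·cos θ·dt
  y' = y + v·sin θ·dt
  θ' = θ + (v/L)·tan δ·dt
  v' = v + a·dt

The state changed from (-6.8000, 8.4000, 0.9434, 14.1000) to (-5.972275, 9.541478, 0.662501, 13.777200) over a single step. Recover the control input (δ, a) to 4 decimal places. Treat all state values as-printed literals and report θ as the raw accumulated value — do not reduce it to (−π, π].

a = (v'−v)/dt = (-0.322800)/0.1 = -3.2280
Δθ = θ'−θ = -0.280899;  (v·dt/L) = 14.1000·0.1/2.7 = 0.522222
tan δ = Δθ·L/(v·dt) = -0.537892  →  δ = -0.4935

δ = -0.4935, a = -3.2280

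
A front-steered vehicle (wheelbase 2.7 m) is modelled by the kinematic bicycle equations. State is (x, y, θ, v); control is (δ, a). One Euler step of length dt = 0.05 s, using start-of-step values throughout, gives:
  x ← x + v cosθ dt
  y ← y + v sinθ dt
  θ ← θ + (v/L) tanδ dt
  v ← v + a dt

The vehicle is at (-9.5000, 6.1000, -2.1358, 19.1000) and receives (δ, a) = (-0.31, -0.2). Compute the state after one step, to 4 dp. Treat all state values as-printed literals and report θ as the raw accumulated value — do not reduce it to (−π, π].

(-10.0113, 5.2934, -2.2491, 19.0900)

x' = -9.5000 + 19.1000·cos(-2.1358)·0.05 = -10.0113
y' = 6.1000 + 19.1000·sin(-2.1358)·0.05 = 5.2934
θ' = -2.1358 + (19.1000/2.7)·tan(-0.31)·0.05 = -2.2491
v' = 19.1000 − 0.2000·0.05 = 19.0900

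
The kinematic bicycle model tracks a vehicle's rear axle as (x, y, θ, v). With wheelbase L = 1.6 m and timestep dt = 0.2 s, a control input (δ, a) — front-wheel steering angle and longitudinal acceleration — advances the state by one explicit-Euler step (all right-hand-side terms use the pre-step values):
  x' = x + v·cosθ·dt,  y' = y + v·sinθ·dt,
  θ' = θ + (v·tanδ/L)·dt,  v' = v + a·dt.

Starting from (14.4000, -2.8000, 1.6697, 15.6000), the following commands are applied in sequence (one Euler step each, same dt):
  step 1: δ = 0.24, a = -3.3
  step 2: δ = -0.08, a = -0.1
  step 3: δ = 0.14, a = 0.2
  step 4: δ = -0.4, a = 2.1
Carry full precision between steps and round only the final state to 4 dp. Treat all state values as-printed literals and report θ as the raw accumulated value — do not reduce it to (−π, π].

(9.3274, 7.8364, 1.4694, 15.3800)

after step 1 (δ=0.24, a=-3.3): (14.091923, 0.304753, 2.146898, 14.940000)
after step 2 (δ=-0.08, a=-0.1): (12.464185, 2.810468, 1.997178, 14.920000)
after step 3 (δ=0.14, a=0.2): (11.230064, 5.527305, 2.259997, 14.960000)
after step 4 (δ=-0.4, a=2.1): (9.327389, 7.836394, 1.469374, 15.380000)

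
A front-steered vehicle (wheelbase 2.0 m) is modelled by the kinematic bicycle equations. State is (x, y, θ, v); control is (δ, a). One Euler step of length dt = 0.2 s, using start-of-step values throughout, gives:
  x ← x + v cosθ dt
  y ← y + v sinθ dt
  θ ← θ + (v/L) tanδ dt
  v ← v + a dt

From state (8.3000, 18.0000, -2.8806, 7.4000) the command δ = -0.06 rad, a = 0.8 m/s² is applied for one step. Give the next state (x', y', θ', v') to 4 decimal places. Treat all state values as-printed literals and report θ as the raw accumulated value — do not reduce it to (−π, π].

(6.8701, 17.6181, -2.9251, 7.5600)

x' = 8.3000 + 7.4000·cos(-2.8806)·0.2 = 6.8701
y' = 18.0000 + 7.4000·sin(-2.8806)·0.2 = 17.6181
θ' = -2.8806 + (7.4000/2.0)·tan(-0.06)·0.2 = -2.9251
v' = 7.4000 + 0.8000·0.2 = 7.5600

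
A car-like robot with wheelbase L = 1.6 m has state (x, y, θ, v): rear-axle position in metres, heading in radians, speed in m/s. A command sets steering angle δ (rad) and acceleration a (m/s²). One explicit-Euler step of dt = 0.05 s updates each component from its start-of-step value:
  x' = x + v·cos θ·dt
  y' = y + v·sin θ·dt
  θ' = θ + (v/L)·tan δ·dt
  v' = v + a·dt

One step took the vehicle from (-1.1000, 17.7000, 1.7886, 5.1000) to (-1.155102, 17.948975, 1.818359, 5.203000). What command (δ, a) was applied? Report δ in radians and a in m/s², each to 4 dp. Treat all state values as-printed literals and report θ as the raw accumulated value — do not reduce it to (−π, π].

δ = 0.1846, a = 2.0600

a = (v'−v)/dt = (0.103000)/0.05 = 2.0600
Δθ = θ'−θ = 0.029759;  (v·dt/L) = 5.1000·0.05/1.6 = 0.159375
tan δ = Δθ·L/(v·dt) = 0.186723  →  δ = 0.1846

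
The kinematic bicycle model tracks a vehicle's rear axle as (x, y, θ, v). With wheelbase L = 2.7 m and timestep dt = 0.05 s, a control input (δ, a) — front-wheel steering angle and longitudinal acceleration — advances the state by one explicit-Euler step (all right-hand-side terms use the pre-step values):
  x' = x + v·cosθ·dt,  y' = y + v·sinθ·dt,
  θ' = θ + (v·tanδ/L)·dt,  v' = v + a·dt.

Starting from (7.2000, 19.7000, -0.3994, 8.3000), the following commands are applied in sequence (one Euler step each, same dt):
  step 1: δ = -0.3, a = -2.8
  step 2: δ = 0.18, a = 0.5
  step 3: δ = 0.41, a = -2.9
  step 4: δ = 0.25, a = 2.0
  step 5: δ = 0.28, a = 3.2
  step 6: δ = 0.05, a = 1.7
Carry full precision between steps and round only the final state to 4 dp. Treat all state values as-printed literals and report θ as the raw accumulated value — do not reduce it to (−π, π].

after step 1 (δ=-0.3, a=-2.8): (7.582337, 19.538621, -0.446946, 8.160000)
after step 2 (δ=0.18, a=0.5): (7.950260, 19.362278, -0.419449, 8.185000)
after step 3 (δ=0.41, a=-2.9): (8.324033, 19.195608, -0.353570, 8.040000)
after step 4 (δ=0.25, a=2.0): (8.701167, 19.056416, -0.315552, 8.140000)
after step 5 (δ=0.28, a=3.2): (9.088071, 18.930107, -0.272206, 8.300000)
after step 6 (δ=0.05, a=1.7): (9.487791, 18.818531, -0.264514, 8.385000)

(9.4878, 18.8185, -0.2645, 8.3850)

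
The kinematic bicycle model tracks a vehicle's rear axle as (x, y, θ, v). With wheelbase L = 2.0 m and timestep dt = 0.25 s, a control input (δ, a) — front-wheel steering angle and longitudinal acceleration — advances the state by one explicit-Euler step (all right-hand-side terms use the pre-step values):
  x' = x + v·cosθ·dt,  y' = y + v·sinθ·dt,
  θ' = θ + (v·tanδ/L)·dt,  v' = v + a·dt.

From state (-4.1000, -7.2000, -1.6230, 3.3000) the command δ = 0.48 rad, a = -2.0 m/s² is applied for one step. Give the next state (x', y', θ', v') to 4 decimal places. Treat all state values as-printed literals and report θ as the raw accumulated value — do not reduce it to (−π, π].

(-4.1430, -8.0239, -1.4082, 2.8000)

x' = -4.1000 + 3.3000·cos(-1.6230)·0.25 = -4.1430
y' = -7.2000 + 3.3000·sin(-1.6230)·0.25 = -8.0239
θ' = -1.6230 + (3.3000/2.0)·tan(0.48)·0.25 = -1.4082
v' = 3.3000 − 2.0000·0.25 = 2.8000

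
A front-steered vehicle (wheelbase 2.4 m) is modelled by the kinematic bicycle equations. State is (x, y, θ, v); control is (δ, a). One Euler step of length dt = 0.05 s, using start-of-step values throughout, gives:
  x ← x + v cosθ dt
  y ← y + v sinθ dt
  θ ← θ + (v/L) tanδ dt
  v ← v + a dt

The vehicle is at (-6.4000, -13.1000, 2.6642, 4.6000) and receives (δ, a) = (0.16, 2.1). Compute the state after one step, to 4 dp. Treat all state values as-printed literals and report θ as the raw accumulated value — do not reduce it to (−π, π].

(-6.6043, -12.9943, 2.6797, 4.7050)

x' = -6.4000 + 4.6000·cos(2.6642)·0.05 = -6.6043
y' = -13.1000 + 4.6000·sin(2.6642)·0.05 = -12.9943
θ' = 2.6642 + (4.6000/2.4)·tan(0.16)·0.05 = 2.6797
v' = 4.6000 + 2.1000·0.05 = 4.7050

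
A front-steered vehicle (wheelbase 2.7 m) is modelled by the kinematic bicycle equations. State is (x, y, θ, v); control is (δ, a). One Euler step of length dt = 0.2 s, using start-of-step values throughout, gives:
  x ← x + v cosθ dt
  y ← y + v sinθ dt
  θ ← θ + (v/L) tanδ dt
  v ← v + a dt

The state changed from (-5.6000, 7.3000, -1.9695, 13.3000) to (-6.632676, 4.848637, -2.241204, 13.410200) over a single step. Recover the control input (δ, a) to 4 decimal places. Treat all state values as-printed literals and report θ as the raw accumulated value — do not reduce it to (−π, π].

δ = -0.2691, a = 0.5510

a = (v'−v)/dt = (0.110200)/0.2 = 0.5510
Δθ = θ'−θ = -0.271704;  (v·dt/L) = 13.3000·0.2/2.7 = 0.985185
tan δ = Δθ·L/(v·dt) = -0.275790  →  δ = -0.2691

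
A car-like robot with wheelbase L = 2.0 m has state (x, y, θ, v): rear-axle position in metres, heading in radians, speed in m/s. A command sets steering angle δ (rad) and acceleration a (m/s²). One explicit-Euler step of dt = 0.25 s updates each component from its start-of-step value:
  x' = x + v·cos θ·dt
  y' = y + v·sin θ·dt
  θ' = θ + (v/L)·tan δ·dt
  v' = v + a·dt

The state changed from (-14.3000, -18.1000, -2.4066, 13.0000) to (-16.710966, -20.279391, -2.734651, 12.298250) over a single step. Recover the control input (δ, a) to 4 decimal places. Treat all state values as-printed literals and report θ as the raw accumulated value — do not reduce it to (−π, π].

δ = -0.1992, a = -2.8070

a = (v'−v)/dt = (-0.701750)/0.25 = -2.8070
Δθ = θ'−θ = -0.328051;  (v·dt/L) = 13.0000·0.25/2.0 = 1.625000
tan δ = Δθ·L/(v·dt) = -0.201878  →  δ = -0.1992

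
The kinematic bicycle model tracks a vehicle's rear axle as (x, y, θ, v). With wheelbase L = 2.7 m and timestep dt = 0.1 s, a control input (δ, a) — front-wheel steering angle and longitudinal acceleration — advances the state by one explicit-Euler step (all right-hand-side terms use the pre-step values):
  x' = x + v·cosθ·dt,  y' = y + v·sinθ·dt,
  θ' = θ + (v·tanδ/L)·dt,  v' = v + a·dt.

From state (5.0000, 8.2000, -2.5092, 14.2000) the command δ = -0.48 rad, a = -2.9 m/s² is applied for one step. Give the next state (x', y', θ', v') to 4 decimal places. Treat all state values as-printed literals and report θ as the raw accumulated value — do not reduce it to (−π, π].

x' = 5.0000 + 14.2000·cos(-2.5092)·0.1 = 3.8546
y' = 8.2000 + 14.2000·sin(-2.5092)·0.1 = 7.3607
θ' = -2.5092 + (14.2000/2.7)·tan(-0.48)·0.1 = -2.7830
v' = 14.2000 − 2.9000·0.1 = 13.9100

(3.8546, 7.3607, -2.7830, 13.9100)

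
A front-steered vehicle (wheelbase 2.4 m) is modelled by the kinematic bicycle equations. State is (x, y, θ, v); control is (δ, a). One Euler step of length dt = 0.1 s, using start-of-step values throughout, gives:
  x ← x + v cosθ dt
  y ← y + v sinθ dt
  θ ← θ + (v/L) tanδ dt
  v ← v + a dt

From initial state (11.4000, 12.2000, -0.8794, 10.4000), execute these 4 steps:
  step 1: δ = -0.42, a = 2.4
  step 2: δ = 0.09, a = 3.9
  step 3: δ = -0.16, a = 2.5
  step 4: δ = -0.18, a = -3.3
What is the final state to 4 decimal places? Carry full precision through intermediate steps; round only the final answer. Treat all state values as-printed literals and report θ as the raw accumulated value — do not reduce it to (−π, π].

after step 1 (δ=-0.42, a=2.4): (12.063118, 11.398829, -1.072915, 10.640000)
after step 2 (δ=0.09, a=3.9): (12.571248, 10.464003, -1.032907, 11.030000)
after step 3 (δ=-0.16, a=2.5): (13.136342, 9.516756, -1.107074, 11.280000)
after step 4 (δ=-0.18, a=-3.3): (13.640874, 8.507879, -1.192600, 10.950000)

(13.6409, 8.5079, -1.1926, 10.9500)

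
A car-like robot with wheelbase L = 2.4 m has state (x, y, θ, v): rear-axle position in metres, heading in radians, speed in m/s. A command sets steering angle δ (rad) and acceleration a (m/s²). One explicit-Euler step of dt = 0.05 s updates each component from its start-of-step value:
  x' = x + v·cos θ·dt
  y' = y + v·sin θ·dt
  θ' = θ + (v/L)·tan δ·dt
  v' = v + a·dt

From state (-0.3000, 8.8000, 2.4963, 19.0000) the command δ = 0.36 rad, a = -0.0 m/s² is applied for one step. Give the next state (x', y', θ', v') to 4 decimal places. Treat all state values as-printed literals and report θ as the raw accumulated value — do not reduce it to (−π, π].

(-1.0590, 9.3714, 2.6453, 19.0000)

x' = -0.3000 + 19.0000·cos(2.4963)·0.05 = -1.0590
y' = 8.8000 + 19.0000·sin(2.4963)·0.05 = 9.3714
θ' = 2.4963 + (19.0000/2.4)·tan(0.36)·0.05 = 2.6453
v' = 19.0000 + 0.0000·0.05 = 19.0000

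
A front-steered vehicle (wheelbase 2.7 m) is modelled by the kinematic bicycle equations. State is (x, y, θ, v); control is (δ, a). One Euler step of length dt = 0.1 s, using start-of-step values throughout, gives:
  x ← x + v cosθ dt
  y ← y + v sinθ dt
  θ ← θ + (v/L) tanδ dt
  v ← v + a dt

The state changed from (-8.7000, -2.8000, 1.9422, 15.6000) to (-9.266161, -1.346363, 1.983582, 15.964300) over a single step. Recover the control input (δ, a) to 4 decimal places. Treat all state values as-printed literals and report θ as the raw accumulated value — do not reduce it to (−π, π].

δ = 0.0715, a = 3.6430

a = (v'−v)/dt = (0.364300)/0.1 = 3.6430
Δθ = θ'−θ = 0.041382;  (v·dt/L) = 15.6000·0.1/2.7 = 0.577778
tan δ = Δθ·L/(v·dt) = 0.071623  →  δ = 0.0715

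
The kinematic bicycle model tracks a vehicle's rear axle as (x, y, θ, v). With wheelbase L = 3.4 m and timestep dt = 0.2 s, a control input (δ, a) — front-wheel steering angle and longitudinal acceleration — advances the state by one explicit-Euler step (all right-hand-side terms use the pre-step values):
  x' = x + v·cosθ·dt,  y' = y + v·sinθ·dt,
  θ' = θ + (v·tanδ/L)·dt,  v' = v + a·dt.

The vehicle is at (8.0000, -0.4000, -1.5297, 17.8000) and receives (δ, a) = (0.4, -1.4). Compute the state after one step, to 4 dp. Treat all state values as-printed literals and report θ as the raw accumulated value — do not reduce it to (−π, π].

(8.1463, -3.9570, -1.0870, 17.5200)

x' = 8.0000 + 17.8000·cos(-1.5297)·0.2 = 8.1463
y' = -0.4000 + 17.8000·sin(-1.5297)·0.2 = -3.9570
θ' = -1.5297 + (17.8000/3.4)·tan(0.4)·0.2 = -1.0870
v' = 17.8000 − 1.4000·0.2 = 17.5200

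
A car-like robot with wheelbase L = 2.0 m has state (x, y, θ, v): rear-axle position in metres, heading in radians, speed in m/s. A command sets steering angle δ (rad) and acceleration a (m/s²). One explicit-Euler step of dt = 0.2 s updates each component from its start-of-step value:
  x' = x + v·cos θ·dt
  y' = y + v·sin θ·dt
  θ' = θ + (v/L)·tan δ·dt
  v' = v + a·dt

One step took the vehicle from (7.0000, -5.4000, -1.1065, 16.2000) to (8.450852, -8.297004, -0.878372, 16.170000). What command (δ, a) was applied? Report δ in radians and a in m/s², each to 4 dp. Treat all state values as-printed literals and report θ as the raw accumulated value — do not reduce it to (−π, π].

a = (v'−v)/dt = (-0.030000)/0.2 = -0.1500
Δθ = θ'−θ = 0.228128;  (v·dt/L) = 16.2000·0.2/2.0 = 1.620000
tan δ = Δθ·L/(v·dt) = 0.140820  →  δ = 0.1399

δ = 0.1399, a = -0.1500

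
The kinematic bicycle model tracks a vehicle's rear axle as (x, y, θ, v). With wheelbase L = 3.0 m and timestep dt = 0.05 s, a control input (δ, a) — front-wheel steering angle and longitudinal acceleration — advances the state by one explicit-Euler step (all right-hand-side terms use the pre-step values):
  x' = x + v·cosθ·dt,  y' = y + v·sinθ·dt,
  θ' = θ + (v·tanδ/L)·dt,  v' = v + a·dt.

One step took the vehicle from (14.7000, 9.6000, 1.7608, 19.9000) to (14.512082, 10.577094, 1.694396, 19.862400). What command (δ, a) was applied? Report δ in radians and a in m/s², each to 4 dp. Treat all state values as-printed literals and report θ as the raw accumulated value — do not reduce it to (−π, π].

δ = -0.1976, a = -0.7520

a = (v'−v)/dt = (-0.037600)/0.05 = -0.7520
Δθ = θ'−θ = -0.066404;  (v·dt/L) = 19.9000·0.05/3.0 = 0.331667
tan δ = Δθ·L/(v·dt) = -0.200213  →  δ = -0.1976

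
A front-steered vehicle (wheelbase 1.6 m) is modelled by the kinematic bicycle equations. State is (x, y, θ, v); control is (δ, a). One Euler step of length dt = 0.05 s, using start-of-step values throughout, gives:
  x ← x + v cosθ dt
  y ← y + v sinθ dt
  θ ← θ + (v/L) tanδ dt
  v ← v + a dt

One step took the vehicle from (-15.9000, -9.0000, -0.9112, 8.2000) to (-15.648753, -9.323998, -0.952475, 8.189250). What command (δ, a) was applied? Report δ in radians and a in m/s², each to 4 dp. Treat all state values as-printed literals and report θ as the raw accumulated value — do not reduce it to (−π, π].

a = (v'−v)/dt = (-0.010750)/0.05 = -0.2150
Δθ = θ'−θ = -0.041275;  (v·dt/L) = 8.2000·0.05/1.6 = 0.256250
tan δ = Δθ·L/(v·dt) = -0.161073  →  δ = -0.1597

δ = -0.1597, a = -0.2150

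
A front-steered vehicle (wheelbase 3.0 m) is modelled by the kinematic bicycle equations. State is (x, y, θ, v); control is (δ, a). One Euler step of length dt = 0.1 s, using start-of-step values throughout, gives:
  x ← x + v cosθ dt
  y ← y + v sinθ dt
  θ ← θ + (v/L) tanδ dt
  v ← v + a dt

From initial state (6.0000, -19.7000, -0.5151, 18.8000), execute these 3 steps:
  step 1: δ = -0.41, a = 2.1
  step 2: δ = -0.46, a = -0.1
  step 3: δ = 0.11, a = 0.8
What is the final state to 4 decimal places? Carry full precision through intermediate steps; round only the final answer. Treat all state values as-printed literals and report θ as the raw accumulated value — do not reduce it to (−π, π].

after step 1 (δ=-0.41, a=2.1): (7.636058, -20.626129, -0.787469, 19.010000)
after step 2 (δ=-0.46, a=-0.1): (8.977481, -21.973120, -1.101418, 19.000000)
after step 3 (δ=0.11, a=0.8): (9.836912, -23.667634, -1.031469, 19.080000)

(9.8369, -23.6676, -1.0315, 19.0800)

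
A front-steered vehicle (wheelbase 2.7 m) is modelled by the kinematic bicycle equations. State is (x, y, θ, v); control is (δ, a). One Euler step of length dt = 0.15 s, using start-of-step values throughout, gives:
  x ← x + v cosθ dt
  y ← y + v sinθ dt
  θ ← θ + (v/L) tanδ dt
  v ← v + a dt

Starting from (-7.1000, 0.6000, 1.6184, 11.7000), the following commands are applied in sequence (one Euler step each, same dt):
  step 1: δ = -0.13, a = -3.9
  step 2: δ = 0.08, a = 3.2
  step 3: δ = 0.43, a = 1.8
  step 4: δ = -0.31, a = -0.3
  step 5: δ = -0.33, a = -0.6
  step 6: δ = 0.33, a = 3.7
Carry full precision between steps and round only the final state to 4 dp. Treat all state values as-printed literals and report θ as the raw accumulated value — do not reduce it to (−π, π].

after step 1 (δ=-0.13, a=-3.9): (-7.183513, 2.353012, 1.533421, 11.115000)
after step 2 (δ=0.08, a=3.2): (-7.121213, 4.019097, 1.582926, 11.595000)
after step 3 (δ=0.43, a=1.8): (-7.142310, 5.758220, 1.878355, 11.865000)
after step 4 (δ=-0.31, a=-0.3): (-7.681098, 7.454456, 1.667206, 11.820000)
after step 5 (δ=-0.33, a=-0.6): (-7.851767, 9.219222, 1.442281, 11.730000)
after step 6 (δ=0.33, a=3.7): (-7.626266, 10.964212, 1.665493, 12.285000)

(-7.6263, 10.9642, 1.6655, 12.2850)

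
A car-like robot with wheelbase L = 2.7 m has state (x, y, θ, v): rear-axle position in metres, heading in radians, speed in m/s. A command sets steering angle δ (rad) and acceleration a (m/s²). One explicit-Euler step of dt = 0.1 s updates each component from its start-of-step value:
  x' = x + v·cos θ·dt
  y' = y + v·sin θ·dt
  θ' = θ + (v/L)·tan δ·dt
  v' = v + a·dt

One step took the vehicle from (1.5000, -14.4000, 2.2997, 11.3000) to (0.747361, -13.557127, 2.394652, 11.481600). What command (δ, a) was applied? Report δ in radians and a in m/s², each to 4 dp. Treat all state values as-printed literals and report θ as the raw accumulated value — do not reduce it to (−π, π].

δ = 0.2231, a = 1.8160

a = (v'−v)/dt = (0.181600)/0.1 = 1.8160
Δθ = θ'−θ = 0.094952;  (v·dt/L) = 11.3000·0.1/2.7 = 0.418519
tan δ = Δθ·L/(v·dt) = 0.226876  →  δ = 0.2231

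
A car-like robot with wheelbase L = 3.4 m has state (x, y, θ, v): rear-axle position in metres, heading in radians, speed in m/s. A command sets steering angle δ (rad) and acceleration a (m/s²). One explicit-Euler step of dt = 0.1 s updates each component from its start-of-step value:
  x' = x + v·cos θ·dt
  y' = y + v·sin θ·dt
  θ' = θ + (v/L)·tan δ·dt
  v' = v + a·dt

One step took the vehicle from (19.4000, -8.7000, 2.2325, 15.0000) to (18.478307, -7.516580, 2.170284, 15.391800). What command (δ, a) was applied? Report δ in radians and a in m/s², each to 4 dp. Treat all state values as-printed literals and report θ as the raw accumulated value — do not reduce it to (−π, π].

a = (v'−v)/dt = (0.391800)/0.1 = 3.9180
Δθ = θ'−θ = -0.062216;  (v·dt/L) = 15.0000·0.1/3.4 = 0.441176
tan δ = Δθ·L/(v·dt) = -0.141023  →  δ = -0.1401

δ = -0.1401, a = 3.9180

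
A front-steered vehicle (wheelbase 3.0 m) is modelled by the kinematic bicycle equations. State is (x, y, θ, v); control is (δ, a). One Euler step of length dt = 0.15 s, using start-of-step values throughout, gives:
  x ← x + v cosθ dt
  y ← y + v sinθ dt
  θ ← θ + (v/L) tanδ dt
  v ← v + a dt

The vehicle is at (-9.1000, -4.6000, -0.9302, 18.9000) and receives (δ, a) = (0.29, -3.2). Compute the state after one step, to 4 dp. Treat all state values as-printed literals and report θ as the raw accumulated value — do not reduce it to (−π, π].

x' = -9.1000 + 18.9000·cos(-0.9302)·0.15 = -7.4056
y' = -4.6000 + 18.9000·sin(-0.9302)·0.15 = -6.8729
θ' = -0.9302 + (18.9000/3.0)·tan(0.29)·0.15 = -0.6482
v' = 18.9000 − 3.2000·0.15 = 18.4200

(-7.4056, -6.8729, -0.6482, 18.4200)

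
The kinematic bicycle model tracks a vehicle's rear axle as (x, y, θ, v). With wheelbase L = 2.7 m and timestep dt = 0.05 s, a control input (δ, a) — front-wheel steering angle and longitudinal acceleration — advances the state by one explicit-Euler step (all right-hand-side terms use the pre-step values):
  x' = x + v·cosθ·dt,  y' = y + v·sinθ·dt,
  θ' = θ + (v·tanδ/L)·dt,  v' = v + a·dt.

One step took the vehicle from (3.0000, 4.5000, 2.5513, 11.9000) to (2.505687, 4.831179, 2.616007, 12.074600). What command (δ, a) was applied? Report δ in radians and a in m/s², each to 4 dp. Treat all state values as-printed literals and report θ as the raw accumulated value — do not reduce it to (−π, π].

a = (v'−v)/dt = (0.174600)/0.05 = 3.4920
Δθ = θ'−θ = 0.064707;  (v·dt/L) = 11.9000·0.05/2.7 = 0.220370
tan δ = Δθ·L/(v·dt) = 0.293628  →  δ = 0.2856

δ = 0.2856, a = 3.4920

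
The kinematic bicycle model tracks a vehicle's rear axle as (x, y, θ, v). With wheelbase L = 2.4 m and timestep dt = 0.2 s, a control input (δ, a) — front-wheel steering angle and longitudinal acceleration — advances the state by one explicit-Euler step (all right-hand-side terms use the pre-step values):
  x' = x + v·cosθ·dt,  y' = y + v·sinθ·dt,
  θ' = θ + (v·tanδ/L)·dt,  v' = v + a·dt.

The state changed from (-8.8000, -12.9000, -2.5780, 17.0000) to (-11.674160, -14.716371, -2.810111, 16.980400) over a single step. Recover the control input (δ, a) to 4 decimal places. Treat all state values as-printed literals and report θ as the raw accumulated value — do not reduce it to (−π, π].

δ = -0.1624, a = -0.0980

a = (v'−v)/dt = (-0.019600)/0.2 = -0.0980
Δθ = θ'−θ = -0.232111;  (v·dt/L) = 17.0000·0.2/2.4 = 1.416667
tan δ = Δθ·L/(v·dt) = -0.163843  →  δ = -0.1624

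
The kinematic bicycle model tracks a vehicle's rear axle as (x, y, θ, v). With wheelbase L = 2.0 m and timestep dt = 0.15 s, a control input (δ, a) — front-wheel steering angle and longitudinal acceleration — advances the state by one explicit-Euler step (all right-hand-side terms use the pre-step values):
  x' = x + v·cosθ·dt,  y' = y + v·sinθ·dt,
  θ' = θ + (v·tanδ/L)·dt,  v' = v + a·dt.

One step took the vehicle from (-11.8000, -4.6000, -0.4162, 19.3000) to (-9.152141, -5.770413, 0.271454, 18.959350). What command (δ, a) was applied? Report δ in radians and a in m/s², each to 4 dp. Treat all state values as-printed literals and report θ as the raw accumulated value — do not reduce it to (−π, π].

a = (v'−v)/dt = (-0.340650)/0.15 = -2.2710
Δθ = θ'−θ = 0.687654;  (v·dt/L) = 19.3000·0.15/2.0 = 1.447500
tan δ = Δθ·L/(v·dt) = 0.475063  →  δ = 0.4435

δ = 0.4435, a = -2.2710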